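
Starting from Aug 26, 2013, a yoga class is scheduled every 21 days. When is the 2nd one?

Sep 16, 2013

The 2nd occurrence is 1 interval after the first: 1 × 21 = 21 days after Aug 26, 2013.
Aug has 31 days — 5 days to the end of Aug leaves 16.
16 days into Sep → Sep 16, 2013.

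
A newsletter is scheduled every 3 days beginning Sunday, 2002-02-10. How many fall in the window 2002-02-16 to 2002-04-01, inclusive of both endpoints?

15

Occurrences land 3·i days after 2002-02-10 for i = 0, 1, 2, …
2002-02-16 is 6 days after the start; 6 ÷ 3 = 2 remainder 0. First occurrence in the window: #3 on 2002-02-16 (2×3 = 6 days in).
2002-04-01 is 50 days after the start; 50 ÷ 3 = 16 remainder 2. Last occurrence in the window: #17 on 2002-03-30.
Occurrences #3 through #17: 15 in total.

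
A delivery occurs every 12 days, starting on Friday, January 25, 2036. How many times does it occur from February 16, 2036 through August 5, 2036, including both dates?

15

Occurrences land 12·i days after January 25, 2036 for i = 0, 1, 2, …
February 16, 2036 is 22 days after the start; 22 ÷ 12 = 1 remainder 10; since the remainder is 10, round up to i = 2. First occurrence in the window: #3 on February 18, 2036 (2×12 = 24 days in).
August 5, 2036 is 193 days after the start; 193 ÷ 12 = 16 remainder 1. Last occurrence in the window: #17 on August 4, 2036.
Occurrences #3 through #17: 15 in total.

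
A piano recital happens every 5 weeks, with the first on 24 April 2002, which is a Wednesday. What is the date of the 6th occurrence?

The 6th occurrence is 5 intervals after the first: 5 × 35 = 175 days after 24 April 2002.
April has 30 days — 6 days to the end of April leaves 169.
May has 31 days (138 left).
June has 30 days (108 left).
July has 31 days (77 left).
August has 31 days (46 left).
September has 30 days (16 left).
16 days into October → 16 October 2002.

16 October 2002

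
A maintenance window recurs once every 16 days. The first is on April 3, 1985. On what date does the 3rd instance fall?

May 5, 1985

The 3rd occurrence is 2 intervals after the first: 2 × 16 = 32 days after April 3, 1985.
April has 30 days — 27 days to the end of April leaves 5.
5 days into May → May 5, 1985.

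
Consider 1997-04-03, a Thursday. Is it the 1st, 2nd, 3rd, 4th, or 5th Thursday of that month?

Day 3 falls in week ⌈3/7⌉ of the month.
Days 1–7 hold the 1st Thursday, 8–14 the 2nd, 15–21 the 3rd, 22–28 the 4th, 29–31 the 5th.
3 is in the range for the 1st.

1st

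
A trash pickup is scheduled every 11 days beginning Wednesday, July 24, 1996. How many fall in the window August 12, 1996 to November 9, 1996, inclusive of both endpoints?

Occurrences land 11·i days after July 24, 1996 for i = 0, 1, 2, …
August 12, 1996 is 19 days after the start; 19 ÷ 11 = 1 remainder 8; since the remainder is 8, round up to i = 2. First occurrence in the window: #3 on August 15, 1996 (2×11 = 22 days in).
November 9, 1996 is 108 days after the start; 108 ÷ 11 = 9 remainder 9. Last occurrence in the window: #10 on October 31, 1996.
Occurrences #3 through #10: 8 in total.

8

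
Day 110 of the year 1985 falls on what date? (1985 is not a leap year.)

January has 31 days (110 − 31 = 79 remain).
February has 28 days (79 − 28 = 51 remain).
March has 31 days (51 − 31 = 20 remain).
20 into April → April 20.

April 20, 1985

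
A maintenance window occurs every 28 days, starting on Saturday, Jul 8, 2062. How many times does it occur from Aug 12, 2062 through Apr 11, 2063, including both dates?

Occurrences land 28·i days after Jul 8, 2062 for i = 0, 1, 2, …
Aug 12, 2062 is 35 days after the start; 35 ÷ 28 = 1 remainder 7; since the remainder is 7, round up to i = 2. First occurrence in the window: #3 on Sep 2, 2062 (2×28 = 56 days in).
Apr 11, 2063 is 277 days after the start; 277 ÷ 28 = 9 remainder 25. Last occurrence in the window: #10 on Mar 17, 2063.
Occurrences #3 through #10: 8 in total.

8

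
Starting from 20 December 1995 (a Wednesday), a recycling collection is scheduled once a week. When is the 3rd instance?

The 3rd occurrence is 2 intervals after the first: 2 × 7 = 14 days after 20 December 1995.
December has 31 days — 11 days to the end of December leaves 3.
3 days into January → 3 January 1996.

3 January 1996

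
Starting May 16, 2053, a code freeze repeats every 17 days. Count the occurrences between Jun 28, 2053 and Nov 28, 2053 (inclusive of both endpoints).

Occurrences land 17·i days after May 16, 2053 for i = 0, 1, 2, …
Jun 28, 2053 is 43 days after the start; 43 ÷ 17 = 2 remainder 9; since the remainder is 9, round up to i = 3. First occurrence in the window: #4 on Jul 6, 2053 (3×17 = 51 days in).
Nov 28, 2053 is 196 days after the start; 196 ÷ 17 = 11 remainder 9. Last occurrence in the window: #12 on Nov 19, 2053.
Occurrences #4 through #12: 9 in total.

9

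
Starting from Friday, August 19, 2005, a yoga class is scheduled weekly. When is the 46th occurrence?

The 46th occurrence is 45 intervals after the first: 45 × 7 = 315 days after August 19, 2005.
August has 31 days — 12 days to the end of August leaves 303.
September has 30 days (273 left).
October has 31 days (242 left).
November has 30 days (212 left).
December has 31 days (181 left).
January has 31 days (150 left).
February has 28 days (122 left).
March has 31 days (91 left).
April has 30 days (61 left).
May has 31 days (30 left).
30 days into June → June 30, 2006.

June 30, 2006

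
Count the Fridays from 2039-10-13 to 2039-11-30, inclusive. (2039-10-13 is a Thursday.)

2039-10-13 is a Thursday; the first Friday on or after it is 2039-10-14 (1 day later).
From 2039-10-14 to 2039-11-30: 17 + 30 = 47 days (rest of October, November).
47 ÷ 7 = 6 full weeks with remainder 5, so 6 more Fridays after the first → 7.

7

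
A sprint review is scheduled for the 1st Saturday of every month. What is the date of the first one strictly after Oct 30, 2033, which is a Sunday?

Oct 2033 starts on a Saturday, so its 1st Saturday is Oct 1, 2033.
That is not after Oct 30, 2033, so look at Nov 2033.
Nov 2033 starts on a Tuesday, so its 1st Saturday is Nov 5, 2033 (4 days in).

Nov 5, 2033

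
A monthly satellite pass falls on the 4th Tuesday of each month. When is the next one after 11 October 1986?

28 October 1986

October 1986 starts on a Wednesday; its first Tuesday is the 7th, so the 4th Tuesday is the 28th — 28 October 1986.
28 October 1986 is after 11 October 1986, so that is the next one.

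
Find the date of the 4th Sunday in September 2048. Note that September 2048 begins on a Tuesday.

2048-09-27

September 2048 begins on a Tuesday, so the first Sunday is September 6 (5 days later).
The 4th Sunday is 3 weeks later: 6 + 21 = 27.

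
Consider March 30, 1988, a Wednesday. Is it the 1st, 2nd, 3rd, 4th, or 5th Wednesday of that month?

Day 30 falls in week ⌈30/7⌉ of the month.
Days 1–7 hold the 1st Wednesday, 8–14 the 2nd, 15–21 the 3rd, 22–28 the 4th, 29–31 the 5th.
30 is in the range for the 5th.

5th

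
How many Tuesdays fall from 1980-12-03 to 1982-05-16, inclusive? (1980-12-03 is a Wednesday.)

75

1980-12-03 is a Wednesday; the first Tuesday on or after it is 1980-12-09 (6 days later).
From 1980-12-09 to 1982-05-16: 22 + 365 + 136 = 523 days (rest of 1980, 1981, to 1982-05-16 in 1982).
523 ÷ 7 = 74 full weeks with remainder 5, so 74 more Tuesdays after the first → 75.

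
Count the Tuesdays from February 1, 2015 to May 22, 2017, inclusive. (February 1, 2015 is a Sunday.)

February 1, 2015 is a Sunday; the first Tuesday on or after it is February 3, 2015 (2 days later).
From February 3, 2015 to May 22, 2017: 331 + 366 + 142 = 839 days (rest of 2015, 2016, to May 22, 2017 in 2017).
839 ÷ 7 = 119 full weeks with remainder 6, so 119 more Tuesdays after the first → 120.

120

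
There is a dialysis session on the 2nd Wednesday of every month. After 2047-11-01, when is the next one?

November 2047 starts on a Friday; its first Wednesday is the 6th, so the 2nd Wednesday is the 13th — 2047-11-13.
2047-11-13 is after 2047-11-01, so that is the next one.

2047-11-13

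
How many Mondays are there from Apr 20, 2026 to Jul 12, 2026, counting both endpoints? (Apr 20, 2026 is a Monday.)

Apr 20, 2026 is a Monday; the first Monday on or after it is Apr 20, 2026.
From Apr 20, 2026 to Jul 12, 2026: 10 + 31 + 30 + 12 = 83 days (rest of Apr, May, Jun, Jul).
83 ÷ 7 = 11 full weeks with remainder 6, so 11 more Mondays after the first → 12.

12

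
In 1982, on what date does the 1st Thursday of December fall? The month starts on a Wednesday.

December 1982 begins on a Wednesday, so the first Thursday is December 2 (1 day later).

1982-12-02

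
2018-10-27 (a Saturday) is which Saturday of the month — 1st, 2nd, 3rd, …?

Day 27 falls in week ⌈27/7⌉ of the month.
Days 1–7 hold the 1st Saturday, 8–14 the 2nd, 15–21 the 3rd, 22–28 the 4th, 29–31 the 5th.
27 is in the range for the 4th.

4th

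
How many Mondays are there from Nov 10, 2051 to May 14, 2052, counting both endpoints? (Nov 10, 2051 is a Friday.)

27

Nov 10, 2051 is a Friday; the first Monday on or after it is Nov 13, 2051 (3 days later).
From Nov 13, 2051 to May 14, 2052: 17 + 31 + 31 + 29 + 31 + 30 + 14 = 183 days (rest of Nov, Dec, Jan, Feb, Mar, Apr, May).
183 ÷ 7 = 26 full weeks with remainder 1, so 26 more Mondays after the first → 27.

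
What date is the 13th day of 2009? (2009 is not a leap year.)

13 into January → January 13.

2009-01-13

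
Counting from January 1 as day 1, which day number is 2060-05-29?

Days in months before May: 31 + 29 + 31 + 30 = 121.
Plus 29 days into May → day 150.

150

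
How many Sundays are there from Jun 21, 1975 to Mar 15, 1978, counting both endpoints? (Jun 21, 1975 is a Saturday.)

143

Jun 21, 1975 is a Saturday; the first Sunday on or after it is Jun 22, 1975 (1 day later).
From Jun 22, 1975 to Mar 15, 1978: 192 + 366 + 365 + 74 = 997 days (rest of 1975, 1976, 1977, to Mar 15, 1978 in 1978).
997 ÷ 7 = 142 full weeks with remainder 3, so 142 more Sundays after the first → 143.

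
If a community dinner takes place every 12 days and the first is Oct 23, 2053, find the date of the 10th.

Feb 8, 2054

The 10th occurrence is 9 intervals after the first: 9 × 12 = 108 days after Oct 23, 2053.
Oct has 31 days — 8 days to the end of Oct leaves 100.
Nov has 30 days (70 left).
Dec has 31 days (39 left).
Jan has 31 days (8 left).
8 days into Feb → Feb 8, 2054.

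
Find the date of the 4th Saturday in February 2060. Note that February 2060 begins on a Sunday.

28 February 2060

February 2060 begins on a Sunday, so the first Saturday is February 7 (6 days later).
The 4th Saturday is 3 weeks later: 7 + 21 = 28.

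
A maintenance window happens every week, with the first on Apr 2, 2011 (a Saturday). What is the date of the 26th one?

Sep 24, 2011

The 26th occurrence is 25 intervals after the first: 25 × 7 = 175 days after Apr 2, 2011.
Apr has 30 days — 28 days to the end of Apr leaves 147.
May has 31 days (116 left).
Jun has 30 days (86 left).
Jul has 31 days (55 left).
Aug has 31 days (24 left).
24 days into Sep → Sep 24, 2011.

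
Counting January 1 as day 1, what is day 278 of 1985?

January has 31 days (278 − 31 = 247 remain).
February has 28 days (247 − 28 = 219 remain).
March has 31 days (219 − 31 = 188 remain).
April has 30 days (188 − 30 = 158 remain).
May has 31 days (158 − 31 = 127 remain).
June has 30 days (127 − 30 = 97 remain).
July has 31 days (97 − 31 = 66 remain).
August has 31 days (66 − 31 = 35 remain).
September has 30 days (35 − 30 = 5 remain).
5 into October → October 5.

October 5, 1985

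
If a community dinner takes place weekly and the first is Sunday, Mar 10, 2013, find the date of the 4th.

Mar 31, 2013

The 4th occurrence is 3 intervals after the first: 3 × 7 = 21 days after Mar 10, 2013.
21 days later is Mar 31, 2013.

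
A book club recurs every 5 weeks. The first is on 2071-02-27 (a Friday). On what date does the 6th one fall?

The 6th occurrence is 5 intervals after the first: 5 × 35 = 175 days after 2071-02-27.
February has 28 days — 1 day to the end of February leaves 174.
March has 31 days (143 left).
April has 30 days (113 left).
May has 31 days (82 left).
June has 30 days (52 left).
July has 31 days (21 left).
21 days into August → 2071-08-21.

2071-08-21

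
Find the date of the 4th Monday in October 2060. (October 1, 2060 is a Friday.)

25 October 2060

October 2060 begins on a Friday, so the first Monday is October 4 (3 days later).
The 4th Monday is 3 weeks later: 4 + 21 = 25.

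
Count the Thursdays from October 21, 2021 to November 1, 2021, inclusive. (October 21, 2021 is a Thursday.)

2

October 21, 2021 is a Thursday; the first Thursday on or after it is October 21, 2021.
From October 21, 2021 to November 1, 2021: 10 + 1 = 11 days (rest of October, November).
11 ÷ 7 = 1 full weeks with remainder 4, so 1 more Thursdays after the first → 2.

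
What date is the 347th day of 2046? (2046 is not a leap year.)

2046-12-13

January has 31 days (347 − 31 = 316 remain).
February has 28 days (316 − 28 = 288 remain).
March has 31 days (288 − 31 = 257 remain).
April has 30 days (257 − 30 = 227 remain).
May has 31 days (227 − 31 = 196 remain).
June has 30 days (196 − 30 = 166 remain).
July has 31 days (166 − 31 = 135 remain).
August has 31 days (135 − 31 = 104 remain).
September has 30 days (104 − 30 = 74 remain).
October has 31 days (74 − 31 = 43 remain).
November has 30 days (43 − 30 = 13 remain).
13 into December → December 13.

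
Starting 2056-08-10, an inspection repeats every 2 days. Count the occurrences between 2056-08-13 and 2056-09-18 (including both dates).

18

Occurrences land 2·i days after 2056-08-10 for i = 0, 1, 2, …
2056-08-13 is 3 days after the start; 3 ÷ 2 = 1 remainder 1; since the remainder is 1, round up to i = 2. First occurrence in the window: #3 on 2056-08-14 (2×2 = 4 days in).
2056-09-18 is 39 days after the start; 39 ÷ 2 = 19 remainder 1. Last occurrence in the window: #20 on 2056-09-17.
Occurrences #3 through #20: 18 in total.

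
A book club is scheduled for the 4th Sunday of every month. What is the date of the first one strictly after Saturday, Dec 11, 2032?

Dec 2032 starts on a Wednesday; its first Sunday is the 5th, so the 4th Sunday is the 26th — Dec 26, 2032.
Dec 26, 2032 is after Dec 11, 2032, so that is the next one.

Dec 26, 2032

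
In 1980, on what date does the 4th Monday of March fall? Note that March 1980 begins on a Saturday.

March 1980 begins on a Saturday, so the first Monday is March 3 (2 days later).
The 4th Monday is 3 weeks later: 3 + 21 = 24.

24 March 1980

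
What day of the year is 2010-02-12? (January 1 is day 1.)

43

Days in months before February: 31 = 31.
Plus 12 days into February → day 43.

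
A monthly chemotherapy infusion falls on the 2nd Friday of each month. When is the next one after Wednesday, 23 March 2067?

8 April 2067

March 2067 starts on a Tuesday; its first Friday is the 4th, so the 2nd Friday is the 11th — 11 March 2067.
That is not after 23 March 2067, so look at April 2067.
April 2067 starts on a Friday; its first Friday is the 1st, so the 2nd Friday is the 8th — 8 April 2067.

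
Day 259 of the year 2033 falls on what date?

16 September 2033

January has 31 days (259 − 31 = 228 remain).
February has 28 days (228 − 28 = 200 remain).
March has 31 days (200 − 31 = 169 remain).
April has 30 days (169 − 30 = 139 remain).
May has 31 days (139 − 31 = 108 remain).
June has 30 days (108 − 30 = 78 remain).
July has 31 days (78 − 31 = 47 remain).
August has 31 days (47 − 31 = 16 remain).
16 into September → September 16.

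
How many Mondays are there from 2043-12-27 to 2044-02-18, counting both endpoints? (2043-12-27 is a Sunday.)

8

2043-12-27 is a Sunday; the first Monday on or after it is 2043-12-28 (1 day later).
From 2043-12-28 to 2044-02-18: 3 + 31 + 18 = 52 days (rest of December, January, February).
52 ÷ 7 = 7 full weeks with remainder 3, so 7 more Mondays after the first → 8.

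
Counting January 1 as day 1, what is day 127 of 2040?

January has 31 days (127 − 31 = 96 remain).
February has 29 days (96 − 29 = 67 remain).
March has 31 days (67 − 31 = 36 remain).
April has 30 days (36 − 30 = 6 remain).
6 into May → May 6.

6 May 2040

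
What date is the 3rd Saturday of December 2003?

December 20, 2003

The first Saturday of December 2003 is December 6.
The 3rd Saturday is 2 weeks later: 6 + 14 = 20.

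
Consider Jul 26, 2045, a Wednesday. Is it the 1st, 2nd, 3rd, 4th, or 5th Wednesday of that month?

Day 26 falls in week ⌈26/7⌉ of the month.
Days 1–7 hold the 1st Wednesday, 8–14 the 2nd, 15–21 the 3rd, 22–28 the 4th, 29–31 the 5th.
26 is in the range for the 4th.

4th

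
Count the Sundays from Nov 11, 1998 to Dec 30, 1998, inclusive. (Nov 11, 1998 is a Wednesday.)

Nov 11, 1998 is a Wednesday; the first Sunday on or after it is Nov 15, 1998 (4 days later).
From Nov 15, 1998 to Dec 30, 1998: 15 + 30 = 45 days (rest of Nov, Dec).
45 ÷ 7 = 6 full weeks with remainder 3, so 6 more Sundays after the first → 7.

7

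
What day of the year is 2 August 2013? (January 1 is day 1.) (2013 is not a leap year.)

Days in months before August: 31 + 28 + 31 + 30 + 31 + 30 + 31 = 212.
Plus 2 days into August → day 214.

214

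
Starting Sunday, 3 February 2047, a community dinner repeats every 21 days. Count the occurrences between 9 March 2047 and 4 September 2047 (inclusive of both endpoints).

9

Occurrences land 21·i days after 3 February 2047 for i = 0, 1, 2, …
9 March 2047 is 34 days after the start; 34 ÷ 21 = 1 remainder 13; since the remainder is 13, round up to i = 2. First occurrence in the window: #3 on 17 March 2047 (2×21 = 42 days in).
4 September 2047 is 213 days after the start; 213 ÷ 21 = 10 remainder 3. Last occurrence in the window: #11 on 1 September 2047.
Occurrences #3 through #11: 9 in total.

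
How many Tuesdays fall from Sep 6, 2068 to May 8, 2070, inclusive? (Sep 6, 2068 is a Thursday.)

Sep 6, 2068 is a Thursday; the first Tuesday on or after it is Sep 11, 2068 (5 days later).
From Sep 11, 2068 to May 8, 2070: 111 + 365 + 128 = 604 days (rest of 2068, 2069, to May 8, 2070 in 2070).
604 ÷ 7 = 86 full weeks with remainder 2, so 86 more Tuesdays after the first → 87.

87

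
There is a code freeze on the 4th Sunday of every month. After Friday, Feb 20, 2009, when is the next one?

Feb 2009 starts on a Sunday; its first Sunday is the 1st, so the 4th Sunday is the 22nd — Feb 22, 2009.
Feb 22, 2009 is after Feb 20, 2009, so that is the next one.

Feb 22, 2009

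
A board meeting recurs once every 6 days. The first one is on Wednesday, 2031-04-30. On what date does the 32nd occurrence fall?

2031-11-02

The 32nd occurrence is 31 intervals after the first: 31 × 6 = 186 days after 2031-04-30.
April has 30 days — 0 days to the end of April leaves 186.
May has 31 days (155 left).
June has 30 days (125 left).
July has 31 days (94 left).
August has 31 days (63 left).
September has 30 days (33 left).
October has 31 days (2 left).
2 days into November → 2031-11-02.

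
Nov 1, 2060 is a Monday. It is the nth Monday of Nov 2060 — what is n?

Day 1 falls in week ⌈1/7⌉ of the month.
Days 1–7 hold the 1st Monday, 8–14 the 2nd, 15–21 the 3rd, 22–28 the 4th, 29–31 the 5th.
1 is in the range for the 1st.

1st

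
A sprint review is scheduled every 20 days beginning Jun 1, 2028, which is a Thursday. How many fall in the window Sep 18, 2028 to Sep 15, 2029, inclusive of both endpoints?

Occurrences land 20·i days after Jun 1, 2028 for i = 0, 1, 2, …
Sep 18, 2028 is 109 days after the start; 109 ÷ 20 = 5 remainder 9; since the remainder is 9, round up to i = 6. First occurrence in the window: #7 on Sep 29, 2028 (6×20 = 120 days in).
Sep 15, 2029 is 471 days after the start; 471 ÷ 20 = 23 remainder 11. Last occurrence in the window: #24 on Sep 4, 2029.
Occurrences #7 through #24: 18 in total.

18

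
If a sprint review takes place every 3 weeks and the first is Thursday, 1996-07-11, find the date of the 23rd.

1997-10-16

The 23rd occurrence is 22 intervals after the first: 22 × 21 = 462 days after 1996-07-11.
July has 31 days — 20 days to the end of July leaves 442.
From end of July to end of 1996 is 153 days (289 left).
January has 31 days (258 left).
February has 28 days (230 left).
March has 31 days (199 left).
April has 30 days (169 left).
May has 31 days (138 left).
June has 30 days (108 left).
July has 31 days (77 left).
August has 31 days (46 left).
September has 30 days (16 left).
16 days into October → 1997-10-16.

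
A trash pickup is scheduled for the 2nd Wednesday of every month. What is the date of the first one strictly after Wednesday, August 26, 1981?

August 1981 starts on a Saturday; its first Wednesday is the 5th, so the 2nd Wednesday is the 12th — August 12, 1981.
That is not after August 26, 1981, so look at September 1981.
September 1981 starts on a Tuesday; its first Wednesday is the 2nd, so the 2nd Wednesday is the 9th — September 9, 1981.

September 9, 1981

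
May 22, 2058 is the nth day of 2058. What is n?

142

Days in months before May: 31 + 28 + 31 + 30 = 120.
Plus 22 days into May → day 142.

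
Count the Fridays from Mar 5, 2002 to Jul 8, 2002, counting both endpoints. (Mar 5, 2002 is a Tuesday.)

Mar 5, 2002 is a Tuesday; the first Friday on or after it is Mar 8, 2002 (3 days later).
From Mar 8, 2002 to Jul 8, 2002: 23 + 30 + 31 + 30 + 8 = 122 days (rest of Mar, Apr, May, Jun, Jul).
122 ÷ 7 = 17 full weeks with remainder 3, so 17 more Fridays after the first → 18.

18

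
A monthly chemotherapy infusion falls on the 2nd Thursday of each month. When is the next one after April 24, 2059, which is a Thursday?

April 2059 starts on a Tuesday; its first Thursday is the 3rd, so the 2nd Thursday is the 10th — April 10, 2059.
That is not after April 24, 2059, so look at May 2059.
May 2059 starts on a Thursday; its first Thursday is the 1st, so the 2nd Thursday is the 8th — May 8, 2059.

May 8, 2059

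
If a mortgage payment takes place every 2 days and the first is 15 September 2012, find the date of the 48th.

The 48th occurrence is 47 intervals after the first: 47 × 2 = 94 days after 15 September 2012.
September has 30 days — 15 days to the end of September leaves 79.
October has 31 days (48 left).
November has 30 days (18 left).
18 days into December → 18 December 2012.

18 December 2012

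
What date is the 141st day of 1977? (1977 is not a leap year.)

January has 31 days (141 − 31 = 110 remain).
February has 28 days (110 − 28 = 82 remain).
March has 31 days (82 − 31 = 51 remain).
April has 30 days (51 − 30 = 21 remain).
21 into May → May 21.

21 May 1977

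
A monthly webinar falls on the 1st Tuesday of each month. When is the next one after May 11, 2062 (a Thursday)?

May 2062 starts on a Monday, so its 1st Tuesday is May 2, 2062 (1 day in).
That is not after May 11, 2062, so look at June 2062.
June 2062 starts on a Thursday, so its 1st Tuesday is June 6, 2062 (5 days in).

June 6, 2062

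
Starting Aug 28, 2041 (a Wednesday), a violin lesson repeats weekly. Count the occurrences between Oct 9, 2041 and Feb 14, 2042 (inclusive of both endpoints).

Occurrences land 7·i days after Aug 28, 2041 for i = 0, 1, 2, …
Oct 9, 2041 is 42 days after the start; 42 ÷ 7 = 6 remainder 0. First occurrence in the window: #7 on Oct 9, 2041 (6×7 = 42 days in).
Feb 14, 2042 is 170 days after the start; 170 ÷ 7 = 24 remainder 2. Last occurrence in the window: #25 on Feb 12, 2042.
Occurrences #7 through #25: 19 in total.

19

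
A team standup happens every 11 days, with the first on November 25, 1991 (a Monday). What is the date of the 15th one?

The 15th occurrence is 14 intervals after the first: 14 × 11 = 154 days after November 25, 1991.
November has 30 days — 5 days to the end of November leaves 149.
December has 31 days (118 left).
January has 31 days (87 left).
February has 29 days (58 left).
March has 31 days (27 left).
27 days into April → April 27, 1992.

April 27, 1992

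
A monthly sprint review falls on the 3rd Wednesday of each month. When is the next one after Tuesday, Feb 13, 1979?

Feb 21, 1979

Feb 1979 starts on a Thursday; its first Wednesday is the 7th, so the 3rd Wednesday is the 21st — Feb 21, 1979.
Feb 21, 1979 is after Feb 13, 1979, so that is the next one.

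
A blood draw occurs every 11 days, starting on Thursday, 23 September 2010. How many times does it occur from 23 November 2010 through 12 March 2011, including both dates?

10

Occurrences land 11·i days after 23 September 2010 for i = 0, 1, 2, …
23 November 2010 is 61 days after the start; 61 ÷ 11 = 5 remainder 6; since the remainder is 6, round up to i = 6. First occurrence in the window: #7 on 28 November 2010 (6×11 = 66 days in).
12 March 2011 is 170 days after the start; 170 ÷ 11 = 15 remainder 5. Last occurrence in the window: #16 on 7 March 2011.
Occurrences #7 through #16: 10 in total.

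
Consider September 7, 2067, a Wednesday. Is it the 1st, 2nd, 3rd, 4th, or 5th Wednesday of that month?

1st

Day 7 falls in week ⌈7/7⌉ of the month.
Days 1–7 hold the 1st Wednesday, 8–14 the 2nd, 15–21 the 3rd, 22–28 the 4th, 29–31 the 5th.
7 is in the range for the 1st.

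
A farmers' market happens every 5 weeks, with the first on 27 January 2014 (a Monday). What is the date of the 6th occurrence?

The 6th occurrence is 5 intervals after the first: 5 × 35 = 175 days after 27 January 2014.
January has 31 days — 4 days to the end of January leaves 171.
February has 28 days (143 left).
March has 31 days (112 left).
April has 30 days (82 left).
May has 31 days (51 left).
June has 30 days (21 left).
21 days into July → 21 July 2014.

21 July 2014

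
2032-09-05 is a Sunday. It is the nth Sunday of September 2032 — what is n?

1st

Day 5 falls in week ⌈5/7⌉ of the month.
Days 1–7 hold the 1st Sunday, 8–14 the 2nd, 15–21 the 3rd, 22–28 the 4th, 29–31 the 5th.
5 is in the range for the 1st.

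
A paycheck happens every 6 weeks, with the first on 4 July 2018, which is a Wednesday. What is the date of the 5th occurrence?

19 December 2018

The 5th occurrence is 4 intervals after the first: 4 × 42 = 168 days after 4 July 2018.
July has 31 days — 27 days to the end of July leaves 141.
August has 31 days (110 left).
September has 30 days (80 left).
October has 31 days (49 left).
November has 30 days (19 left).
19 days into December → 19 December 2018.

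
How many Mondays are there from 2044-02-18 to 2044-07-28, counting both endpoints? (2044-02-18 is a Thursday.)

2044-02-18 is a Thursday; the first Monday on or after it is 2044-02-22 (4 days later).
From 2044-02-22 to 2044-07-28: 7 + 31 + 30 + 31 + 30 + 28 = 157 days (rest of February, March, April, May, June, July).
157 ÷ 7 = 22 full weeks with remainder 3, so 22 more Mondays after the first → 23.

23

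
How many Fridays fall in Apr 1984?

Apr 1, 1984 is a Sunday; the first Friday on or after it is Apr 6, 1984 (5 days later).
From Apr 6, 1984 to Apr 30, 1984 is 30 − 6 = 24 days.
24 ÷ 7 = 3 full weeks with remainder 3, so 3 more Fridays after the first → 4.

4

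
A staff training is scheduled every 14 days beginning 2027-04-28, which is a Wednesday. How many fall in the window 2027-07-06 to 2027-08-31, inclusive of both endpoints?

4

Occurrences land 14·i days after 2027-04-28 for i = 0, 1, 2, …
2027-07-06 is 69 days after the start; 69 ÷ 14 = 4 remainder 13; since the remainder is 13, round up to i = 5. First occurrence in the window: #6 on 2027-07-07 (5×14 = 70 days in).
2027-08-31 is 125 days after the start; 125 ÷ 14 = 8 remainder 13. Last occurrence in the window: #9 on 2027-08-18.
Occurrences #6 through #9: 4 in total.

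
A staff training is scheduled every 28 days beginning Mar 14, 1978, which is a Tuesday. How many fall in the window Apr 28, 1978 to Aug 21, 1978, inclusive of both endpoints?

4

Occurrences land 28·i days after Mar 14, 1978 for i = 0, 1, 2, …
Apr 28, 1978 is 45 days after the start; 45 ÷ 28 = 1 remainder 17; since the remainder is 17, round up to i = 2. First occurrence in the window: #3 on May 9, 1978 (2×28 = 56 days in).
Aug 21, 1978 is 160 days after the start; 160 ÷ 28 = 5 remainder 20. Last occurrence in the window: #6 on Aug 1, 1978.
Occurrences #3 through #6: 4 in total.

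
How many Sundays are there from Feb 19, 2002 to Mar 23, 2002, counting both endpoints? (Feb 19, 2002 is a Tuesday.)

Feb 19, 2002 is a Tuesday; the first Sunday on or after it is Feb 24, 2002 (5 days later).
From Feb 24, 2002 to Mar 23, 2002: 4 + 23 = 27 days (rest of Feb, Mar).
27 ÷ 7 = 3 full weeks with remainder 6, so 3 more Sundays after the first → 4.

4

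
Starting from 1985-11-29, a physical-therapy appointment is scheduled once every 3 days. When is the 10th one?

The 10th occurrence is 9 intervals after the first: 9 × 3 = 27 days after 1985-11-29.
November has 30 days — 1 day to the end of November leaves 26.
26 days into December → 1985-12-26.

1985-12-26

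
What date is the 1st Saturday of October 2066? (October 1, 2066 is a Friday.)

October 2066 begins on a Friday, so the first Saturday is October 2 (1 day later).

2 October 2066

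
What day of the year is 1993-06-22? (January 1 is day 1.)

Days in months before June: 31 + 28 + 31 + 30 + 31 = 151.
Plus 22 days into June → day 173.

173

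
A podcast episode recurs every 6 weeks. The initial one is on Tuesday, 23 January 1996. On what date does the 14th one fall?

22 July 1997

The 14th occurrence is 13 intervals after the first: 13 × 42 = 546 days after 23 January 1996.
January has 31 days — 8 days to the end of January leaves 538.
From end of January to end of 1996 is 335 days (203 left).
January has 31 days (172 left).
February has 28 days (144 left).
March has 31 days (113 left).
April has 30 days (83 left).
May has 31 days (52 left).
June has 30 days (22 left).
22 days into July → 22 July 1997.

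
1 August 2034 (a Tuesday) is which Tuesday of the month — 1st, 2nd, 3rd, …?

1st

Day 1 falls in week ⌈1/7⌉ of the month.
Days 1–7 hold the 1st Tuesday, 8–14 the 2nd, 15–21 the 3rd, 22–28 the 4th, 29–31 the 5th.
1 is in the range for the 1st.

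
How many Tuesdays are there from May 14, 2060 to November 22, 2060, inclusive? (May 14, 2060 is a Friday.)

27

May 14, 2060 is a Friday; the first Tuesday on or after it is May 18, 2060 (4 days later).
From May 18, 2060 to November 22, 2060: 13 + 30 + 31 + 31 + 30 + 31 + 22 = 188 days (rest of May, June, July, August, September, October, November).
188 ÷ 7 = 26 full weeks with remainder 6, so 26 more Tuesdays after the first → 27.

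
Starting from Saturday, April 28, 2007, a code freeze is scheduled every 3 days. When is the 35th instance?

August 8, 2007

The 35th occurrence is 34 intervals after the first: 34 × 3 = 102 days after April 28, 2007.
April has 30 days — 2 days to the end of April leaves 100.
May has 31 days (69 left).
June has 30 days (39 left).
July has 31 days (8 left).
8 days into August → August 8, 2007.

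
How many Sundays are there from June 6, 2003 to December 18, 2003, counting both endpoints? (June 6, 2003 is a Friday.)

June 6, 2003 is a Friday; the first Sunday on or after it is June 8, 2003 (2 days later).
From June 8, 2003 to December 18, 2003: 22 + 31 + 31 + 30 + 31 + 30 + 18 = 193 days (rest of June, July, August, September, October, November, December).
193 ÷ 7 = 27 full weeks with remainder 4, so 27 more Sundays after the first → 28.

28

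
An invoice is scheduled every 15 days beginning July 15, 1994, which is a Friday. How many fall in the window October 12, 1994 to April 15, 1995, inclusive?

Occurrences land 15·i days after July 15, 1994 for i = 0, 1, 2, …
October 12, 1994 is 89 days after the start; 89 ÷ 15 = 5 remainder 14; since the remainder is 14, round up to i = 6. First occurrence in the window: #7 on October 13, 1994 (6×15 = 90 days in).
April 15, 1995 is 274 days after the start; 274 ÷ 15 = 18 remainder 4. Last occurrence in the window: #19 on April 11, 1995.
Occurrences #7 through #19: 13 in total.

13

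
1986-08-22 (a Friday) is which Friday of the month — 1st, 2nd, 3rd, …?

Day 22 falls in week ⌈22/7⌉ of the month.
Days 1–7 hold the 1st Friday, 8–14 the 2nd, 15–21 the 3rd, 22–28 the 4th, 29–31 the 5th.
22 is in the range for the 4th.

4th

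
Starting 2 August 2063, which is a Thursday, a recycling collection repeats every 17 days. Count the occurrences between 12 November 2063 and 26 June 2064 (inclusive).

14

Occurrences land 17·i days after 2 August 2063 for i = 0, 1, 2, …
12 November 2063 is 102 days after the start; 102 ÷ 17 = 6 remainder 0. First occurrence in the window: #7 on 12 November 2063 (6×17 = 102 days in).
26 June 2064 is 329 days after the start; 329 ÷ 17 = 19 remainder 6. Last occurrence in the window: #20 on 20 June 2064.
Occurrences #7 through #20: 14 in total.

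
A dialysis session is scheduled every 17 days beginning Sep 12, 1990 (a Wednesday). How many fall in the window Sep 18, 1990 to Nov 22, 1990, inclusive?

4

Occurrences land 17·i days after Sep 12, 1990 for i = 0, 1, 2, …
Sep 18, 1990 is 6 days after the start; 6 ÷ 17 = 0 remainder 6; since the remainder is 6, round up to i = 1. First occurrence in the window: #2 on Sep 29, 1990 (1×17 = 17 days in).
Nov 22, 1990 is 71 days after the start; 71 ÷ 17 = 4 remainder 3. Last occurrence in the window: #5 on Nov 19, 1990.
Occurrences #2 through #5: 4 in total.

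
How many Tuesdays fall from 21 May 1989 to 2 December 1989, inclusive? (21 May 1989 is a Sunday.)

21 May 1989 is a Sunday; the first Tuesday on or after it is 23 May 1989 (2 days later).
From 23 May 1989 to 2 December 1989: 8 + 30 + 31 + 31 + 30 + 31 + 30 + 2 = 193 days (rest of May, June, July, August, September, October, November, December).
193 ÷ 7 = 27 full weeks with remainder 4, so 27 more Tuesdays after the first → 28.

28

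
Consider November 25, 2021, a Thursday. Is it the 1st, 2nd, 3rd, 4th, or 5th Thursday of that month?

4th

Day 25 falls in week ⌈25/7⌉ of the month.
Days 1–7 hold the 1st Thursday, 8–14 the 2nd, 15–21 the 3rd, 22–28 the 4th, 29–31 the 5th.
25 is in the range for the 4th.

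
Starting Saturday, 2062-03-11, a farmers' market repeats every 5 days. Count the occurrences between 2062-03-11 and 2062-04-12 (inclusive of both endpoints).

Occurrences land 5·i days after 2062-03-11 for i = 0, 1, 2, …
The window opens on the start date, so the first occurrence inside is #1 on 2062-03-11.
2062-04-12 is 32 days after the start; 32 ÷ 5 = 6 remainder 2. Last occurrence in the window: #7 on 2062-04-10.
Occurrences #1 through #7: 7 in total.

7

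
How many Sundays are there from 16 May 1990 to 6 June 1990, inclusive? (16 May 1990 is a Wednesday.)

16 May 1990 is a Wednesday; the first Sunday on or after it is 20 May 1990 (4 days later).
From 20 May 1990 to 6 June 1990: 11 + 6 = 17 days (rest of May, June).
17 ÷ 7 = 2 full weeks with remainder 3, so 2 more Sundays after the first → 3.

3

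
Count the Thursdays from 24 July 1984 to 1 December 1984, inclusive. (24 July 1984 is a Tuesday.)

24 July 1984 is a Tuesday; the first Thursday on or after it is 26 July 1984 (2 days later).
From 26 July 1984 to 1 December 1984: 5 + 31 + 30 + 31 + 30 + 1 = 128 days (rest of July, August, September, October, November, December).
128 ÷ 7 = 18 full weeks with remainder 2, so 18 more Thursdays after the first → 19.

19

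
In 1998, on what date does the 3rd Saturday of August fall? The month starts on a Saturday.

August 15, 1998

August 1998 begins on a Saturday, so the first Saturday is August 1.
The 3rd Saturday is 2 weeks later: 1 + 14 = 15.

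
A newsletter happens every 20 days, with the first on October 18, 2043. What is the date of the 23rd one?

The 23rd occurrence is 22 intervals after the first: 22 × 20 = 440 days after October 18, 2043.
October has 31 days — 13 days to the end of October leaves 427.
From end of October to end of 2043 is 61 days (366 left).
January has 31 days (335 left).
February has 29 days (306 left).
March has 31 days (275 left).
April has 30 days (245 left).
May has 31 days (214 left).
June has 30 days (184 left).
July has 31 days (153 left).
August has 31 days (122 left).
September has 30 days (92 left).
October has 31 days (61 left).
November has 30 days (31 left).
31 days into December → December 31, 2044.

December 31, 2044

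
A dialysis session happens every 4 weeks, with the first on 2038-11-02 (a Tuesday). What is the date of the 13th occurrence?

2039-10-04

The 13th occurrence is 12 intervals after the first: 12 × 28 = 336 days after 2038-11-02.
November has 30 days — 28 days to the end of November leaves 308.
December has 31 days (277 left).
January has 31 days (246 left).
February has 28 days (218 left).
March has 31 days (187 left).
April has 30 days (157 left).
May has 31 days (126 left).
June has 30 days (96 left).
July has 31 days (65 left).
August has 31 days (34 left).
September has 30 days (4 left).
4 days into October → 2039-10-04.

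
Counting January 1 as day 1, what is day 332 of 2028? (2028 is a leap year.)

January has 31 days (332 − 31 = 301 remain).
February has 29 days (301 − 29 = 272 remain).
March has 31 days (272 − 31 = 241 remain).
April has 30 days (241 − 30 = 211 remain).
May has 31 days (211 − 31 = 180 remain).
June has 30 days (180 − 30 = 150 remain).
July has 31 days (150 − 31 = 119 remain).
August has 31 days (119 − 31 = 88 remain).
September has 30 days (88 − 30 = 58 remain).
October has 31 days (58 − 31 = 27 remain).
27 into November → November 27.

November 27, 2028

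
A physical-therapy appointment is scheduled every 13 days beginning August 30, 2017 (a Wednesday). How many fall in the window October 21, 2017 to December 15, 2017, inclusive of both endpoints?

Occurrences land 13·i days after August 30, 2017 for i = 0, 1, 2, …
October 21, 2017 is 52 days after the start; 52 ÷ 13 = 4 remainder 0. First occurrence in the window: #5 on October 21, 2017 (4×13 = 52 days in).
December 15, 2017 is 107 days after the start; 107 ÷ 13 = 8 remainder 3. Last occurrence in the window: #9 on December 12, 2017.
Occurrences #5 through #9: 5 in total.

5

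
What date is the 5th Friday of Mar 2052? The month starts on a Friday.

Mar 2052 begins on a Friday, so the first Friday is Mar 1.
The 5th Friday is 4 weeks later: 1 + 28 = 29.

Mar 29, 2052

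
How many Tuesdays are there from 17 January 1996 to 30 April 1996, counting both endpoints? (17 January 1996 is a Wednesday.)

15

17 January 1996 is a Wednesday; the first Tuesday on or after it is 23 January 1996 (6 days later).
From 23 January 1996 to 30 April 1996: 8 + 29 + 31 + 30 = 98 days (rest of January, February, March, April).
98 ÷ 7 = 14 full weeks with remainder 0, so 14 more Tuesdays after the first → 15.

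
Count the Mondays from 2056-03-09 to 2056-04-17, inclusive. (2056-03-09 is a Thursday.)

2056-03-09 is a Thursday; the first Monday on or after it is 2056-03-13 (4 days later).
From 2056-03-13 to 2056-04-17: 18 + 17 = 35 days (rest of March, April).
35 ÷ 7 = 5 full weeks with remainder 0, so 5 more Mondays after the first → 6.

6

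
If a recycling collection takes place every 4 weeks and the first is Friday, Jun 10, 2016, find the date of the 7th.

Nov 25, 2016

The 7th occurrence is 6 intervals after the first: 6 × 28 = 168 days after Jun 10, 2016.
Jun has 30 days — 20 days to the end of Jun leaves 148.
Jul has 31 days (117 left).
Aug has 31 days (86 left).
Sep has 30 days (56 left).
Oct has 31 days (25 left).
25 days into Nov → Nov 25, 2016.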